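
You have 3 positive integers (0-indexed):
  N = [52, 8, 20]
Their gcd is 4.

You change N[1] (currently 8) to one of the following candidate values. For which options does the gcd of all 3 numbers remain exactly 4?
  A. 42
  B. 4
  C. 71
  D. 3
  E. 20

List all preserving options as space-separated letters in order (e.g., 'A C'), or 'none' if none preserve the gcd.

Answer: B E

Derivation:
Old gcd = 4; gcd of others (without N[1]) = 4
New gcd for candidate v: gcd(4, v). Preserves old gcd iff gcd(4, v) = 4.
  Option A: v=42, gcd(4,42)=2 -> changes
  Option B: v=4, gcd(4,4)=4 -> preserves
  Option C: v=71, gcd(4,71)=1 -> changes
  Option D: v=3, gcd(4,3)=1 -> changes
  Option E: v=20, gcd(4,20)=4 -> preserves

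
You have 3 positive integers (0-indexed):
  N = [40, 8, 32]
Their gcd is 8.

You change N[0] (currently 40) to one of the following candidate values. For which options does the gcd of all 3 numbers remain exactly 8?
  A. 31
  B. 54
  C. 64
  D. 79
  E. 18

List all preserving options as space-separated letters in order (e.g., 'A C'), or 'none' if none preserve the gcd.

Answer: C

Derivation:
Old gcd = 8; gcd of others (without N[0]) = 8
New gcd for candidate v: gcd(8, v). Preserves old gcd iff gcd(8, v) = 8.
  Option A: v=31, gcd(8,31)=1 -> changes
  Option B: v=54, gcd(8,54)=2 -> changes
  Option C: v=64, gcd(8,64)=8 -> preserves
  Option D: v=79, gcd(8,79)=1 -> changes
  Option E: v=18, gcd(8,18)=2 -> changes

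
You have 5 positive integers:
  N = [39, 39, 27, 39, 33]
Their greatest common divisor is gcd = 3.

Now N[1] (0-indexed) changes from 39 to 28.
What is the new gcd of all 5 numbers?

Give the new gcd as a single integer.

Answer: 1

Derivation:
Numbers: [39, 39, 27, 39, 33], gcd = 3
Change: index 1, 39 -> 28
gcd of the OTHER numbers (without index 1): gcd([39, 27, 39, 33]) = 3
New gcd = gcd(g_others, new_val) = gcd(3, 28) = 1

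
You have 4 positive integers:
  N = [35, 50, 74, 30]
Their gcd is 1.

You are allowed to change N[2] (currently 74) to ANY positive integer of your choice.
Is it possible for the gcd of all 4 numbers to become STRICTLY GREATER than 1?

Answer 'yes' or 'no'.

Current gcd = 1
gcd of all OTHER numbers (without N[2]=74): gcd([35, 50, 30]) = 5
The new gcd after any change is gcd(5, new_value).
This can be at most 5.
Since 5 > old gcd 1, the gcd CAN increase (e.g., set N[2] = 5).

Answer: yes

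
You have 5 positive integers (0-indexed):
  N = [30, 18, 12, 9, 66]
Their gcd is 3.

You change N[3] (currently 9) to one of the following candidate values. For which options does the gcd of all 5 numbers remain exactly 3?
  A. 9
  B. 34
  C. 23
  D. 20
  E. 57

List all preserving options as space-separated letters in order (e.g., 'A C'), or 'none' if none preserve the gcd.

Old gcd = 3; gcd of others (without N[3]) = 6
New gcd for candidate v: gcd(6, v). Preserves old gcd iff gcd(6, v) = 3.
  Option A: v=9, gcd(6,9)=3 -> preserves
  Option B: v=34, gcd(6,34)=2 -> changes
  Option C: v=23, gcd(6,23)=1 -> changes
  Option D: v=20, gcd(6,20)=2 -> changes
  Option E: v=57, gcd(6,57)=3 -> preserves

Answer: A E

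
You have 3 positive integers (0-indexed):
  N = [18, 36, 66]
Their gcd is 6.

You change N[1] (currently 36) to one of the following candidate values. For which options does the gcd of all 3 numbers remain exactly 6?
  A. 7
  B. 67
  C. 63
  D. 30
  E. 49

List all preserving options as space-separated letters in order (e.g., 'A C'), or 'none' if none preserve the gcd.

Answer: D

Derivation:
Old gcd = 6; gcd of others (without N[1]) = 6
New gcd for candidate v: gcd(6, v). Preserves old gcd iff gcd(6, v) = 6.
  Option A: v=7, gcd(6,7)=1 -> changes
  Option B: v=67, gcd(6,67)=1 -> changes
  Option C: v=63, gcd(6,63)=3 -> changes
  Option D: v=30, gcd(6,30)=6 -> preserves
  Option E: v=49, gcd(6,49)=1 -> changes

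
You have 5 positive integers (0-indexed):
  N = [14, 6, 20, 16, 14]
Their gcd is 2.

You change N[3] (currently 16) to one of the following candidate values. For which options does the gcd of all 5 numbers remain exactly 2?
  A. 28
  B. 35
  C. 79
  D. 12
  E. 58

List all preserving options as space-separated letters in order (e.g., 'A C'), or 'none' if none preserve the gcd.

Old gcd = 2; gcd of others (without N[3]) = 2
New gcd for candidate v: gcd(2, v). Preserves old gcd iff gcd(2, v) = 2.
  Option A: v=28, gcd(2,28)=2 -> preserves
  Option B: v=35, gcd(2,35)=1 -> changes
  Option C: v=79, gcd(2,79)=1 -> changes
  Option D: v=12, gcd(2,12)=2 -> preserves
  Option E: v=58, gcd(2,58)=2 -> preserves

Answer: A D E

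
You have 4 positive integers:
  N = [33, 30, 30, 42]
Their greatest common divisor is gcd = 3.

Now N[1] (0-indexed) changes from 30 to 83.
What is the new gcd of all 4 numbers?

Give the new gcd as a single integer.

Answer: 1

Derivation:
Numbers: [33, 30, 30, 42], gcd = 3
Change: index 1, 30 -> 83
gcd of the OTHER numbers (without index 1): gcd([33, 30, 42]) = 3
New gcd = gcd(g_others, new_val) = gcd(3, 83) = 1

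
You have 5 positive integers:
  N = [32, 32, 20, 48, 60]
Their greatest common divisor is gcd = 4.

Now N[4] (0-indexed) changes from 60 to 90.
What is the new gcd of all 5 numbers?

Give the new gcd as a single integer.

Answer: 2

Derivation:
Numbers: [32, 32, 20, 48, 60], gcd = 4
Change: index 4, 60 -> 90
gcd of the OTHER numbers (without index 4): gcd([32, 32, 20, 48]) = 4
New gcd = gcd(g_others, new_val) = gcd(4, 90) = 2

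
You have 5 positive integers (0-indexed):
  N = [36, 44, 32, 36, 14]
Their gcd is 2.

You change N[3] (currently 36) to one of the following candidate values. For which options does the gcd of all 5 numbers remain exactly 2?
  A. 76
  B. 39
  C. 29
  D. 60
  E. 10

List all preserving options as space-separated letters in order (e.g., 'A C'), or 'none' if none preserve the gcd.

Old gcd = 2; gcd of others (without N[3]) = 2
New gcd for candidate v: gcd(2, v). Preserves old gcd iff gcd(2, v) = 2.
  Option A: v=76, gcd(2,76)=2 -> preserves
  Option B: v=39, gcd(2,39)=1 -> changes
  Option C: v=29, gcd(2,29)=1 -> changes
  Option D: v=60, gcd(2,60)=2 -> preserves
  Option E: v=10, gcd(2,10)=2 -> preserves

Answer: A D E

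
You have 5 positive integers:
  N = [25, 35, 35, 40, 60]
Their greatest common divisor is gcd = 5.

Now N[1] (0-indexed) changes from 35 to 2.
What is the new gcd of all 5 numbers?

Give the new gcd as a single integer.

Numbers: [25, 35, 35, 40, 60], gcd = 5
Change: index 1, 35 -> 2
gcd of the OTHER numbers (without index 1): gcd([25, 35, 40, 60]) = 5
New gcd = gcd(g_others, new_val) = gcd(5, 2) = 1

Answer: 1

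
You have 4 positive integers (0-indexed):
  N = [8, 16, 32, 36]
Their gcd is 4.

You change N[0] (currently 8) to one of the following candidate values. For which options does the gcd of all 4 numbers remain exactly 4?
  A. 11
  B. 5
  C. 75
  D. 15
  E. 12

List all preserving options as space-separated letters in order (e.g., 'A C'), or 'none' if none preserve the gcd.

Answer: E

Derivation:
Old gcd = 4; gcd of others (without N[0]) = 4
New gcd for candidate v: gcd(4, v). Preserves old gcd iff gcd(4, v) = 4.
  Option A: v=11, gcd(4,11)=1 -> changes
  Option B: v=5, gcd(4,5)=1 -> changes
  Option C: v=75, gcd(4,75)=1 -> changes
  Option D: v=15, gcd(4,15)=1 -> changes
  Option E: v=12, gcd(4,12)=4 -> preserves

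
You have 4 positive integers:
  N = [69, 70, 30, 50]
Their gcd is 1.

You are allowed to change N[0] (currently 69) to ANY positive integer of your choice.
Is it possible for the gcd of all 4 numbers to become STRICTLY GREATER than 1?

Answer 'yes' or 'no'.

Current gcd = 1
gcd of all OTHER numbers (without N[0]=69): gcd([70, 30, 50]) = 10
The new gcd after any change is gcd(10, new_value).
This can be at most 10.
Since 10 > old gcd 1, the gcd CAN increase (e.g., set N[0] = 10).

Answer: yes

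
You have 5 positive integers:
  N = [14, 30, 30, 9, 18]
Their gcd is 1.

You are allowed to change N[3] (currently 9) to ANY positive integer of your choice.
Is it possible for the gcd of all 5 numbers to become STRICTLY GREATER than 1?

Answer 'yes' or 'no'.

Current gcd = 1
gcd of all OTHER numbers (without N[3]=9): gcd([14, 30, 30, 18]) = 2
The new gcd after any change is gcd(2, new_value).
This can be at most 2.
Since 2 > old gcd 1, the gcd CAN increase (e.g., set N[3] = 2).

Answer: yes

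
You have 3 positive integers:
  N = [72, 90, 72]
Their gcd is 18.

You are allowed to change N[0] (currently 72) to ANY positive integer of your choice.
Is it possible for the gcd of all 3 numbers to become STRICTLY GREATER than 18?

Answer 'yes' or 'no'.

Answer: no

Derivation:
Current gcd = 18
gcd of all OTHER numbers (without N[0]=72): gcd([90, 72]) = 18
The new gcd after any change is gcd(18, new_value).
This can be at most 18.
Since 18 = old gcd 18, the gcd can only stay the same or decrease.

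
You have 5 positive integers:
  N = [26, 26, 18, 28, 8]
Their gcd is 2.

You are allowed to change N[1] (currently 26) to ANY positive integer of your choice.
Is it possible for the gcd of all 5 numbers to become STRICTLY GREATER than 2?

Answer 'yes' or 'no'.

Current gcd = 2
gcd of all OTHER numbers (without N[1]=26): gcd([26, 18, 28, 8]) = 2
The new gcd after any change is gcd(2, new_value).
This can be at most 2.
Since 2 = old gcd 2, the gcd can only stay the same or decrease.

Answer: no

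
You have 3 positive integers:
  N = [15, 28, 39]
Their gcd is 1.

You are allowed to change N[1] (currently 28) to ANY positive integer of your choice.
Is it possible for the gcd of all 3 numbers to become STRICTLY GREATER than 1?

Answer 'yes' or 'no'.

Answer: yes

Derivation:
Current gcd = 1
gcd of all OTHER numbers (without N[1]=28): gcd([15, 39]) = 3
The new gcd after any change is gcd(3, new_value).
This can be at most 3.
Since 3 > old gcd 1, the gcd CAN increase (e.g., set N[1] = 3).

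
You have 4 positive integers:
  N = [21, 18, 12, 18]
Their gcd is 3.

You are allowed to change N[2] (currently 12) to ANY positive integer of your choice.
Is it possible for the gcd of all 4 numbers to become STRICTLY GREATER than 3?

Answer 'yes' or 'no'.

Answer: no

Derivation:
Current gcd = 3
gcd of all OTHER numbers (without N[2]=12): gcd([21, 18, 18]) = 3
The new gcd after any change is gcd(3, new_value).
This can be at most 3.
Since 3 = old gcd 3, the gcd can only stay the same or decrease.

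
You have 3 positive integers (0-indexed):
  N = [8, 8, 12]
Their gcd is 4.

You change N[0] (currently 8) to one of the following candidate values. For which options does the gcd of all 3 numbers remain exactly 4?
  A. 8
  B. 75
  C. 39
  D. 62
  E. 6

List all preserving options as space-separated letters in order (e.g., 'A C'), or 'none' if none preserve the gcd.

Old gcd = 4; gcd of others (without N[0]) = 4
New gcd for candidate v: gcd(4, v). Preserves old gcd iff gcd(4, v) = 4.
  Option A: v=8, gcd(4,8)=4 -> preserves
  Option B: v=75, gcd(4,75)=1 -> changes
  Option C: v=39, gcd(4,39)=1 -> changes
  Option D: v=62, gcd(4,62)=2 -> changes
  Option E: v=6, gcd(4,6)=2 -> changes

Answer: A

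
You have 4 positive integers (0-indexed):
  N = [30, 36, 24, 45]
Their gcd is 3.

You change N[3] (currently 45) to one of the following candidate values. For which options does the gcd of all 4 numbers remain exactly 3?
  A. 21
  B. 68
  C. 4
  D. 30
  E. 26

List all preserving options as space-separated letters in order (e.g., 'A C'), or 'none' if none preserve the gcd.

Answer: A

Derivation:
Old gcd = 3; gcd of others (without N[3]) = 6
New gcd for candidate v: gcd(6, v). Preserves old gcd iff gcd(6, v) = 3.
  Option A: v=21, gcd(6,21)=3 -> preserves
  Option B: v=68, gcd(6,68)=2 -> changes
  Option C: v=4, gcd(6,4)=2 -> changes
  Option D: v=30, gcd(6,30)=6 -> changes
  Option E: v=26, gcd(6,26)=2 -> changes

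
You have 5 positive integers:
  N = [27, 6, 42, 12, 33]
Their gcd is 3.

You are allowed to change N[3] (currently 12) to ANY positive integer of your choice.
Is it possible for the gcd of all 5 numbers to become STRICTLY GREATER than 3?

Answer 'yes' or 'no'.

Current gcd = 3
gcd of all OTHER numbers (without N[3]=12): gcd([27, 6, 42, 33]) = 3
The new gcd after any change is gcd(3, new_value).
This can be at most 3.
Since 3 = old gcd 3, the gcd can only stay the same or decrease.

Answer: no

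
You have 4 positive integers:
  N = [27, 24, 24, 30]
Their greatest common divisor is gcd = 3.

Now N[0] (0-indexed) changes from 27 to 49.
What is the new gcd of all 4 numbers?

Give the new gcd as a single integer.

Numbers: [27, 24, 24, 30], gcd = 3
Change: index 0, 27 -> 49
gcd of the OTHER numbers (without index 0): gcd([24, 24, 30]) = 6
New gcd = gcd(g_others, new_val) = gcd(6, 49) = 1

Answer: 1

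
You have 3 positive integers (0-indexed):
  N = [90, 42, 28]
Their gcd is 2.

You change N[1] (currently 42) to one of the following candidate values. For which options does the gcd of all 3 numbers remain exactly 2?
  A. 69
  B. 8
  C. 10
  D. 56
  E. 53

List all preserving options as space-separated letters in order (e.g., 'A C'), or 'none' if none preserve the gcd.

Answer: B C D

Derivation:
Old gcd = 2; gcd of others (without N[1]) = 2
New gcd for candidate v: gcd(2, v). Preserves old gcd iff gcd(2, v) = 2.
  Option A: v=69, gcd(2,69)=1 -> changes
  Option B: v=8, gcd(2,8)=2 -> preserves
  Option C: v=10, gcd(2,10)=2 -> preserves
  Option D: v=56, gcd(2,56)=2 -> preserves
  Option E: v=53, gcd(2,53)=1 -> changes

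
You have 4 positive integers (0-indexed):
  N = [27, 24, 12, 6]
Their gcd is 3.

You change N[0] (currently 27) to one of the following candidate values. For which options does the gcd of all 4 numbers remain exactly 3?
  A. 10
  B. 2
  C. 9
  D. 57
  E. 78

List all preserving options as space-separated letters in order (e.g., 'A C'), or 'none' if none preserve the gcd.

Answer: C D

Derivation:
Old gcd = 3; gcd of others (without N[0]) = 6
New gcd for candidate v: gcd(6, v). Preserves old gcd iff gcd(6, v) = 3.
  Option A: v=10, gcd(6,10)=2 -> changes
  Option B: v=2, gcd(6,2)=2 -> changes
  Option C: v=9, gcd(6,9)=3 -> preserves
  Option D: v=57, gcd(6,57)=3 -> preserves
  Option E: v=78, gcd(6,78)=6 -> changes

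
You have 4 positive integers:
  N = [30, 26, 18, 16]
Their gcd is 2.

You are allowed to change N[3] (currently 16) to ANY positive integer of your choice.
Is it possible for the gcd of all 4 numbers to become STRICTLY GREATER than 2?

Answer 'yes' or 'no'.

Current gcd = 2
gcd of all OTHER numbers (without N[3]=16): gcd([30, 26, 18]) = 2
The new gcd after any change is gcd(2, new_value).
This can be at most 2.
Since 2 = old gcd 2, the gcd can only stay the same or decrease.

Answer: no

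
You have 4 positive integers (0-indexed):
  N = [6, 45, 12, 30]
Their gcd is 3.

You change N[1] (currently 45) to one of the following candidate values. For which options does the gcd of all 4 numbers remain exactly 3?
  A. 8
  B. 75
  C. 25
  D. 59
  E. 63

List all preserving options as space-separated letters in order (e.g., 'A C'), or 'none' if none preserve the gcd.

Old gcd = 3; gcd of others (without N[1]) = 6
New gcd for candidate v: gcd(6, v). Preserves old gcd iff gcd(6, v) = 3.
  Option A: v=8, gcd(6,8)=2 -> changes
  Option B: v=75, gcd(6,75)=3 -> preserves
  Option C: v=25, gcd(6,25)=1 -> changes
  Option D: v=59, gcd(6,59)=1 -> changes
  Option E: v=63, gcd(6,63)=3 -> preserves

Answer: B E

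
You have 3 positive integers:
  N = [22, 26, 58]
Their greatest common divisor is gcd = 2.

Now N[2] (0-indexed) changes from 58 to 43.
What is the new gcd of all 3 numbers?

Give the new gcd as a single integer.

Numbers: [22, 26, 58], gcd = 2
Change: index 2, 58 -> 43
gcd of the OTHER numbers (without index 2): gcd([22, 26]) = 2
New gcd = gcd(g_others, new_val) = gcd(2, 43) = 1

Answer: 1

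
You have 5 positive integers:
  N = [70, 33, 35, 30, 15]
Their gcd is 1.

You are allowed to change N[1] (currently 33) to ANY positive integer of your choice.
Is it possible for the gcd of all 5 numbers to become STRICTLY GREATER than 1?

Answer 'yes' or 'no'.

Current gcd = 1
gcd of all OTHER numbers (without N[1]=33): gcd([70, 35, 30, 15]) = 5
The new gcd after any change is gcd(5, new_value).
This can be at most 5.
Since 5 > old gcd 1, the gcd CAN increase (e.g., set N[1] = 5).

Answer: yes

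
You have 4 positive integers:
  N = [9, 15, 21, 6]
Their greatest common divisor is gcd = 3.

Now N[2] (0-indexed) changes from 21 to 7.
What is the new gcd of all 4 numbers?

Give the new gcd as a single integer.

Answer: 1

Derivation:
Numbers: [9, 15, 21, 6], gcd = 3
Change: index 2, 21 -> 7
gcd of the OTHER numbers (without index 2): gcd([9, 15, 6]) = 3
New gcd = gcd(g_others, new_val) = gcd(3, 7) = 1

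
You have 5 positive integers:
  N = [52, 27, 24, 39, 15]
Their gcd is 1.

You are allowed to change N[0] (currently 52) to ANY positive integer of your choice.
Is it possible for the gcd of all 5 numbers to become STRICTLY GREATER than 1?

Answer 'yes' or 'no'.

Answer: yes

Derivation:
Current gcd = 1
gcd of all OTHER numbers (without N[0]=52): gcd([27, 24, 39, 15]) = 3
The new gcd after any change is gcd(3, new_value).
This can be at most 3.
Since 3 > old gcd 1, the gcd CAN increase (e.g., set N[0] = 3).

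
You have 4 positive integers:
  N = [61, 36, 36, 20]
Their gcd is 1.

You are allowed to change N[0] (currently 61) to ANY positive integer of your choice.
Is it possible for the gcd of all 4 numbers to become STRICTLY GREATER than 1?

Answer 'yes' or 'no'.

Answer: yes

Derivation:
Current gcd = 1
gcd of all OTHER numbers (without N[0]=61): gcd([36, 36, 20]) = 4
The new gcd after any change is gcd(4, new_value).
This can be at most 4.
Since 4 > old gcd 1, the gcd CAN increase (e.g., set N[0] = 4).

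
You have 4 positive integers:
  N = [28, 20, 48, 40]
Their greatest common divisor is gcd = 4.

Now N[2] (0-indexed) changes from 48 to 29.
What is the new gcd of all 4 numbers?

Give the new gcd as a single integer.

Numbers: [28, 20, 48, 40], gcd = 4
Change: index 2, 48 -> 29
gcd of the OTHER numbers (without index 2): gcd([28, 20, 40]) = 4
New gcd = gcd(g_others, new_val) = gcd(4, 29) = 1

Answer: 1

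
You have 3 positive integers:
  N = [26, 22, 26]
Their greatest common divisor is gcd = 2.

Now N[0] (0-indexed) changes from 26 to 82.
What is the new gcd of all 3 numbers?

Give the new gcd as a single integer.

Numbers: [26, 22, 26], gcd = 2
Change: index 0, 26 -> 82
gcd of the OTHER numbers (without index 0): gcd([22, 26]) = 2
New gcd = gcd(g_others, new_val) = gcd(2, 82) = 2

Answer: 2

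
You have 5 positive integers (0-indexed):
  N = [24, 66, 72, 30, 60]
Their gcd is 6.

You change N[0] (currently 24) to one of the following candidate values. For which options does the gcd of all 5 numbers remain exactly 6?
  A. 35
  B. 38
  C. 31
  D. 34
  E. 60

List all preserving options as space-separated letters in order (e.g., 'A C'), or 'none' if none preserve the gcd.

Answer: E

Derivation:
Old gcd = 6; gcd of others (without N[0]) = 6
New gcd for candidate v: gcd(6, v). Preserves old gcd iff gcd(6, v) = 6.
  Option A: v=35, gcd(6,35)=1 -> changes
  Option B: v=38, gcd(6,38)=2 -> changes
  Option C: v=31, gcd(6,31)=1 -> changes
  Option D: v=34, gcd(6,34)=2 -> changes
  Option E: v=60, gcd(6,60)=6 -> preserves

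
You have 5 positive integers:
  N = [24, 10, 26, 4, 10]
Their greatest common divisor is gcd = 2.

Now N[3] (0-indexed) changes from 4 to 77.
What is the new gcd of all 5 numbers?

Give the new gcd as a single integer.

Numbers: [24, 10, 26, 4, 10], gcd = 2
Change: index 3, 4 -> 77
gcd of the OTHER numbers (without index 3): gcd([24, 10, 26, 10]) = 2
New gcd = gcd(g_others, new_val) = gcd(2, 77) = 1

Answer: 1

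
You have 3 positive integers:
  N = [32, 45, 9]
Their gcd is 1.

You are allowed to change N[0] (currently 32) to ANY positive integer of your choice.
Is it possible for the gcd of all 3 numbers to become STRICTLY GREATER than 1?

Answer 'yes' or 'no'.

Current gcd = 1
gcd of all OTHER numbers (without N[0]=32): gcd([45, 9]) = 9
The new gcd after any change is gcd(9, new_value).
This can be at most 9.
Since 9 > old gcd 1, the gcd CAN increase (e.g., set N[0] = 9).

Answer: yes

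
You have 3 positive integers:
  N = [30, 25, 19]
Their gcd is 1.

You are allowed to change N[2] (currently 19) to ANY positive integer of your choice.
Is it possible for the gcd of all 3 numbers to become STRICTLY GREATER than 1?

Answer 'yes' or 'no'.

Current gcd = 1
gcd of all OTHER numbers (without N[2]=19): gcd([30, 25]) = 5
The new gcd after any change is gcd(5, new_value).
This can be at most 5.
Since 5 > old gcd 1, the gcd CAN increase (e.g., set N[2] = 5).

Answer: yes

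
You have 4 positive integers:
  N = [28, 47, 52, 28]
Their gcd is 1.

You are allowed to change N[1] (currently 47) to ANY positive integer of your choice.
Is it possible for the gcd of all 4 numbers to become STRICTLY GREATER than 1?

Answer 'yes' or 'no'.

Answer: yes

Derivation:
Current gcd = 1
gcd of all OTHER numbers (without N[1]=47): gcd([28, 52, 28]) = 4
The new gcd after any change is gcd(4, new_value).
This can be at most 4.
Since 4 > old gcd 1, the gcd CAN increase (e.g., set N[1] = 4).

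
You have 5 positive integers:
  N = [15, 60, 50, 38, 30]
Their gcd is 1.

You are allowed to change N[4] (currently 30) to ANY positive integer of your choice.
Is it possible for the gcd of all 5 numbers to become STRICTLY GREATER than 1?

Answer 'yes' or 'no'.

Current gcd = 1
gcd of all OTHER numbers (without N[4]=30): gcd([15, 60, 50, 38]) = 1
The new gcd after any change is gcd(1, new_value).
This can be at most 1.
Since 1 = old gcd 1, the gcd can only stay the same or decrease.

Answer: no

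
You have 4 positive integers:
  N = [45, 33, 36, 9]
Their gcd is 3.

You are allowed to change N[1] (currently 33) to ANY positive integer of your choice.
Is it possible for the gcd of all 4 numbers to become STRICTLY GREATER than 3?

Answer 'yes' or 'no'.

Current gcd = 3
gcd of all OTHER numbers (without N[1]=33): gcd([45, 36, 9]) = 9
The new gcd after any change is gcd(9, new_value).
This can be at most 9.
Since 9 > old gcd 3, the gcd CAN increase (e.g., set N[1] = 9).

Answer: yes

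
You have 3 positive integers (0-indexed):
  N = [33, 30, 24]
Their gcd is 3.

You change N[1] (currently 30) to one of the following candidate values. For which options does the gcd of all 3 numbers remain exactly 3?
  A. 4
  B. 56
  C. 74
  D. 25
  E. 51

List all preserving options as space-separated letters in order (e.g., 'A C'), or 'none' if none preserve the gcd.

Answer: E

Derivation:
Old gcd = 3; gcd of others (without N[1]) = 3
New gcd for candidate v: gcd(3, v). Preserves old gcd iff gcd(3, v) = 3.
  Option A: v=4, gcd(3,4)=1 -> changes
  Option B: v=56, gcd(3,56)=1 -> changes
  Option C: v=74, gcd(3,74)=1 -> changes
  Option D: v=25, gcd(3,25)=1 -> changes
  Option E: v=51, gcd(3,51)=3 -> preserves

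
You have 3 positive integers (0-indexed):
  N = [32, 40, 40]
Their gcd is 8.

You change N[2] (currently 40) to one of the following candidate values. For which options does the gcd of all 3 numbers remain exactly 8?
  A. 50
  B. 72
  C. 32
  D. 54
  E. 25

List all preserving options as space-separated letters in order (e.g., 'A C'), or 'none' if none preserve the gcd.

Old gcd = 8; gcd of others (without N[2]) = 8
New gcd for candidate v: gcd(8, v). Preserves old gcd iff gcd(8, v) = 8.
  Option A: v=50, gcd(8,50)=2 -> changes
  Option B: v=72, gcd(8,72)=8 -> preserves
  Option C: v=32, gcd(8,32)=8 -> preserves
  Option D: v=54, gcd(8,54)=2 -> changes
  Option E: v=25, gcd(8,25)=1 -> changes

Answer: B C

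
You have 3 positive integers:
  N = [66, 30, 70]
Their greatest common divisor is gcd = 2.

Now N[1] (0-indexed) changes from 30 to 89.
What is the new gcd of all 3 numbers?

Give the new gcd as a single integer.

Answer: 1

Derivation:
Numbers: [66, 30, 70], gcd = 2
Change: index 1, 30 -> 89
gcd of the OTHER numbers (without index 1): gcd([66, 70]) = 2
New gcd = gcd(g_others, new_val) = gcd(2, 89) = 1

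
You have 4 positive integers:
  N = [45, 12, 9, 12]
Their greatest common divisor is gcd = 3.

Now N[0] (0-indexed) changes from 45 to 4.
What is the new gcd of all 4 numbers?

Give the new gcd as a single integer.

Numbers: [45, 12, 9, 12], gcd = 3
Change: index 0, 45 -> 4
gcd of the OTHER numbers (without index 0): gcd([12, 9, 12]) = 3
New gcd = gcd(g_others, new_val) = gcd(3, 4) = 1

Answer: 1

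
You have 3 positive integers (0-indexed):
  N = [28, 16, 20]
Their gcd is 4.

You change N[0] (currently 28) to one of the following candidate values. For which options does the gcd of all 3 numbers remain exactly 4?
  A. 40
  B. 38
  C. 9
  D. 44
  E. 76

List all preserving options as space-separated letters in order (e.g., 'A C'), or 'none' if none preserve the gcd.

Old gcd = 4; gcd of others (without N[0]) = 4
New gcd for candidate v: gcd(4, v). Preserves old gcd iff gcd(4, v) = 4.
  Option A: v=40, gcd(4,40)=4 -> preserves
  Option B: v=38, gcd(4,38)=2 -> changes
  Option C: v=9, gcd(4,9)=1 -> changes
  Option D: v=44, gcd(4,44)=4 -> preserves
  Option E: v=76, gcd(4,76)=4 -> preserves

Answer: A D E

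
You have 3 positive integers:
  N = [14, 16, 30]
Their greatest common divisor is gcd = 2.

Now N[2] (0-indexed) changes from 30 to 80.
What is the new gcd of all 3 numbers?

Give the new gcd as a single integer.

Numbers: [14, 16, 30], gcd = 2
Change: index 2, 30 -> 80
gcd of the OTHER numbers (without index 2): gcd([14, 16]) = 2
New gcd = gcd(g_others, new_val) = gcd(2, 80) = 2

Answer: 2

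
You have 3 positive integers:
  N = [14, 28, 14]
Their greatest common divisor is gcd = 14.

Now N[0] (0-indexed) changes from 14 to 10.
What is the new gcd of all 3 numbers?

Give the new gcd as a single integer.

Answer: 2

Derivation:
Numbers: [14, 28, 14], gcd = 14
Change: index 0, 14 -> 10
gcd of the OTHER numbers (without index 0): gcd([28, 14]) = 14
New gcd = gcd(g_others, new_val) = gcd(14, 10) = 2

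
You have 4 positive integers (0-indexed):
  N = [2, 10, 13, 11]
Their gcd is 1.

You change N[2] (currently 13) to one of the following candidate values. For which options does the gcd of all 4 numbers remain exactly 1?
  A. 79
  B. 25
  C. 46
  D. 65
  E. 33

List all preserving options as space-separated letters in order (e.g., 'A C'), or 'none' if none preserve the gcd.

Answer: A B C D E

Derivation:
Old gcd = 1; gcd of others (without N[2]) = 1
New gcd for candidate v: gcd(1, v). Preserves old gcd iff gcd(1, v) = 1.
  Option A: v=79, gcd(1,79)=1 -> preserves
  Option B: v=25, gcd(1,25)=1 -> preserves
  Option C: v=46, gcd(1,46)=1 -> preserves
  Option D: v=65, gcd(1,65)=1 -> preserves
  Option E: v=33, gcd(1,33)=1 -> preserves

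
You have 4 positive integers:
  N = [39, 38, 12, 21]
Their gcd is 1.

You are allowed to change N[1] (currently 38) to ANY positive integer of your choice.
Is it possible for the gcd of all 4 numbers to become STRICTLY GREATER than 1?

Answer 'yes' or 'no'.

Answer: yes

Derivation:
Current gcd = 1
gcd of all OTHER numbers (without N[1]=38): gcd([39, 12, 21]) = 3
The new gcd after any change is gcd(3, new_value).
This can be at most 3.
Since 3 > old gcd 1, the gcd CAN increase (e.g., set N[1] = 3).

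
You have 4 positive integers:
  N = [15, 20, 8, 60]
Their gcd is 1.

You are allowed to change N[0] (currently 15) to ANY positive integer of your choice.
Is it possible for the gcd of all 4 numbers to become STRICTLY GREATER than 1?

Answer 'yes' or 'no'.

Answer: yes

Derivation:
Current gcd = 1
gcd of all OTHER numbers (without N[0]=15): gcd([20, 8, 60]) = 4
The new gcd after any change is gcd(4, new_value).
This can be at most 4.
Since 4 > old gcd 1, the gcd CAN increase (e.g., set N[0] = 4).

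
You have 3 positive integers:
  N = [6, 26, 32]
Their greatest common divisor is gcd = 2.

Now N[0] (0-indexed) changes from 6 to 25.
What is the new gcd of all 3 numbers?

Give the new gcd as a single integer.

Numbers: [6, 26, 32], gcd = 2
Change: index 0, 6 -> 25
gcd of the OTHER numbers (without index 0): gcd([26, 32]) = 2
New gcd = gcd(g_others, new_val) = gcd(2, 25) = 1

Answer: 1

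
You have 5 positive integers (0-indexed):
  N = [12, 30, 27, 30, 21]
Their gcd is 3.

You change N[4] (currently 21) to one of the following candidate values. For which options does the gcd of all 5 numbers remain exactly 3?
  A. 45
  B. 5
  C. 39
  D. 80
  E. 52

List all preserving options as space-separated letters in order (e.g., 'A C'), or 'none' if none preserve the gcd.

Answer: A C

Derivation:
Old gcd = 3; gcd of others (without N[4]) = 3
New gcd for candidate v: gcd(3, v). Preserves old gcd iff gcd(3, v) = 3.
  Option A: v=45, gcd(3,45)=3 -> preserves
  Option B: v=5, gcd(3,5)=1 -> changes
  Option C: v=39, gcd(3,39)=3 -> preserves
  Option D: v=80, gcd(3,80)=1 -> changes
  Option E: v=52, gcd(3,52)=1 -> changes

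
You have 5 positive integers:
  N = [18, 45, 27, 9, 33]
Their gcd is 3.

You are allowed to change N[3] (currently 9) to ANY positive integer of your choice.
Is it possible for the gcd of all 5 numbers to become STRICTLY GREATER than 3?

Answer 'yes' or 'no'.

Answer: no

Derivation:
Current gcd = 3
gcd of all OTHER numbers (without N[3]=9): gcd([18, 45, 27, 33]) = 3
The new gcd after any change is gcd(3, new_value).
This can be at most 3.
Since 3 = old gcd 3, the gcd can only stay the same or decrease.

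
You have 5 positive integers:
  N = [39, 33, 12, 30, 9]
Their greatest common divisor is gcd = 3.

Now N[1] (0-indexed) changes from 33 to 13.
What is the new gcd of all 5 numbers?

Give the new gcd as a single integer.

Numbers: [39, 33, 12, 30, 9], gcd = 3
Change: index 1, 33 -> 13
gcd of the OTHER numbers (without index 1): gcd([39, 12, 30, 9]) = 3
New gcd = gcd(g_others, new_val) = gcd(3, 13) = 1

Answer: 1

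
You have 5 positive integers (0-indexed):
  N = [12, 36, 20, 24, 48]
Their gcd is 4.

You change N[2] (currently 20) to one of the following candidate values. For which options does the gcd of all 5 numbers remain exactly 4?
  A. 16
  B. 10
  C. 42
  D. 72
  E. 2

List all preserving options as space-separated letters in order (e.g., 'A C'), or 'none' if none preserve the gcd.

Old gcd = 4; gcd of others (without N[2]) = 12
New gcd for candidate v: gcd(12, v). Preserves old gcd iff gcd(12, v) = 4.
  Option A: v=16, gcd(12,16)=4 -> preserves
  Option B: v=10, gcd(12,10)=2 -> changes
  Option C: v=42, gcd(12,42)=6 -> changes
  Option D: v=72, gcd(12,72)=12 -> changes
  Option E: v=2, gcd(12,2)=2 -> changes

Answer: A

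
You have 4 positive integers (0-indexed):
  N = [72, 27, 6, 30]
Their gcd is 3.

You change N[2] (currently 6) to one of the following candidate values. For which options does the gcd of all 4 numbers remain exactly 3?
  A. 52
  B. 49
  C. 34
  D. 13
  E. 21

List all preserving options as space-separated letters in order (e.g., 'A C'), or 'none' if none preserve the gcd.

Old gcd = 3; gcd of others (without N[2]) = 3
New gcd for candidate v: gcd(3, v). Preserves old gcd iff gcd(3, v) = 3.
  Option A: v=52, gcd(3,52)=1 -> changes
  Option B: v=49, gcd(3,49)=1 -> changes
  Option C: v=34, gcd(3,34)=1 -> changes
  Option D: v=13, gcd(3,13)=1 -> changes
  Option E: v=21, gcd(3,21)=3 -> preserves

Answer: E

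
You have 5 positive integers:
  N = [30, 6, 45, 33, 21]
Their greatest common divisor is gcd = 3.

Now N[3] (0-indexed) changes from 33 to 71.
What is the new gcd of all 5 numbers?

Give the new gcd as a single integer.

Numbers: [30, 6, 45, 33, 21], gcd = 3
Change: index 3, 33 -> 71
gcd of the OTHER numbers (without index 3): gcd([30, 6, 45, 21]) = 3
New gcd = gcd(g_others, new_val) = gcd(3, 71) = 1

Answer: 1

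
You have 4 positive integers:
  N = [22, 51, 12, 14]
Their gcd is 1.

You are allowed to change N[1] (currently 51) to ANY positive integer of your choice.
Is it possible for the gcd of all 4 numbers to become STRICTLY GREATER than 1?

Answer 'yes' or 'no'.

Current gcd = 1
gcd of all OTHER numbers (without N[1]=51): gcd([22, 12, 14]) = 2
The new gcd after any change is gcd(2, new_value).
This can be at most 2.
Since 2 > old gcd 1, the gcd CAN increase (e.g., set N[1] = 2).

Answer: yes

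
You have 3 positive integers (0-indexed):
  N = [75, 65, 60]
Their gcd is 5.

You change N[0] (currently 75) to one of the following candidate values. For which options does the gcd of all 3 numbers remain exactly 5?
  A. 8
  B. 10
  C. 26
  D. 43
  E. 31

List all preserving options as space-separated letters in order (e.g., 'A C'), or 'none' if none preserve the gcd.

Old gcd = 5; gcd of others (without N[0]) = 5
New gcd for candidate v: gcd(5, v). Preserves old gcd iff gcd(5, v) = 5.
  Option A: v=8, gcd(5,8)=1 -> changes
  Option B: v=10, gcd(5,10)=5 -> preserves
  Option C: v=26, gcd(5,26)=1 -> changes
  Option D: v=43, gcd(5,43)=1 -> changes
  Option E: v=31, gcd(5,31)=1 -> changes

Answer: B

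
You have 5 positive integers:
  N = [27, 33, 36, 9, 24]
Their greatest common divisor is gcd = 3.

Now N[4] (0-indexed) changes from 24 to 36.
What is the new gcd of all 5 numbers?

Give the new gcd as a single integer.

Numbers: [27, 33, 36, 9, 24], gcd = 3
Change: index 4, 24 -> 36
gcd of the OTHER numbers (without index 4): gcd([27, 33, 36, 9]) = 3
New gcd = gcd(g_others, new_val) = gcd(3, 36) = 3

Answer: 3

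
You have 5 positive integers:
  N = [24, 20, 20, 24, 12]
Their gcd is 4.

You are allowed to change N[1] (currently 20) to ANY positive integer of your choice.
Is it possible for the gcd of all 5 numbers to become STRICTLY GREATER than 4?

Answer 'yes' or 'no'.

Current gcd = 4
gcd of all OTHER numbers (without N[1]=20): gcd([24, 20, 24, 12]) = 4
The new gcd after any change is gcd(4, new_value).
This can be at most 4.
Since 4 = old gcd 4, the gcd can only stay the same or decrease.

Answer: no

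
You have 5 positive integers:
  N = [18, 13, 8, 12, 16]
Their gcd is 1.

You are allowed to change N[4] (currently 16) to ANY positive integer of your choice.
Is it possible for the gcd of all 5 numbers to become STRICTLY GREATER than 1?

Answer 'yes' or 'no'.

Answer: no

Derivation:
Current gcd = 1
gcd of all OTHER numbers (without N[4]=16): gcd([18, 13, 8, 12]) = 1
The new gcd after any change is gcd(1, new_value).
This can be at most 1.
Since 1 = old gcd 1, the gcd can only stay the same or decrease.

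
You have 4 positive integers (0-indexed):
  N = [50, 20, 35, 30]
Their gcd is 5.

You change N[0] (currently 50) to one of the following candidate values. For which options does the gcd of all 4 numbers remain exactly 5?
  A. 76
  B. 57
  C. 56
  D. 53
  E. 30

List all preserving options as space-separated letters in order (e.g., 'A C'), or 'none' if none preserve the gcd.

Old gcd = 5; gcd of others (without N[0]) = 5
New gcd for candidate v: gcd(5, v). Preserves old gcd iff gcd(5, v) = 5.
  Option A: v=76, gcd(5,76)=1 -> changes
  Option B: v=57, gcd(5,57)=1 -> changes
  Option C: v=56, gcd(5,56)=1 -> changes
  Option D: v=53, gcd(5,53)=1 -> changes
  Option E: v=30, gcd(5,30)=5 -> preserves

Answer: E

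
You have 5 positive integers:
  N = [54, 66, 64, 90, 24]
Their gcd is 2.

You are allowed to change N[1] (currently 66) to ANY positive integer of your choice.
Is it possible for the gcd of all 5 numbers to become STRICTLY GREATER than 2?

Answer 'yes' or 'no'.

Answer: no

Derivation:
Current gcd = 2
gcd of all OTHER numbers (without N[1]=66): gcd([54, 64, 90, 24]) = 2
The new gcd after any change is gcd(2, new_value).
This can be at most 2.
Since 2 = old gcd 2, the gcd can only stay the same or decrease.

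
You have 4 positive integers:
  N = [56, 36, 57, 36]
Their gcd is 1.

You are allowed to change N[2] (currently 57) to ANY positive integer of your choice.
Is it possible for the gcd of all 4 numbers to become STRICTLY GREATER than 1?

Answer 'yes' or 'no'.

Answer: yes

Derivation:
Current gcd = 1
gcd of all OTHER numbers (without N[2]=57): gcd([56, 36, 36]) = 4
The new gcd after any change is gcd(4, new_value).
This can be at most 4.
Since 4 > old gcd 1, the gcd CAN increase (e.g., set N[2] = 4).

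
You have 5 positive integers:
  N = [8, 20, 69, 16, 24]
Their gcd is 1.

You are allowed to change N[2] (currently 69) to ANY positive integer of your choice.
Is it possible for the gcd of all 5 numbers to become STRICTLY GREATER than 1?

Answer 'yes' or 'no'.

Current gcd = 1
gcd of all OTHER numbers (without N[2]=69): gcd([8, 20, 16, 24]) = 4
The new gcd after any change is gcd(4, new_value).
This can be at most 4.
Since 4 > old gcd 1, the gcd CAN increase (e.g., set N[2] = 4).

Answer: yes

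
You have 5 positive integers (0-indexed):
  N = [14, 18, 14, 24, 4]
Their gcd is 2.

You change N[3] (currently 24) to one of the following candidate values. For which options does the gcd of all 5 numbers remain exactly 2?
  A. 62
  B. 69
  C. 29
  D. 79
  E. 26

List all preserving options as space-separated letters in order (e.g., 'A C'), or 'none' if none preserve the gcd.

Old gcd = 2; gcd of others (without N[3]) = 2
New gcd for candidate v: gcd(2, v). Preserves old gcd iff gcd(2, v) = 2.
  Option A: v=62, gcd(2,62)=2 -> preserves
  Option B: v=69, gcd(2,69)=1 -> changes
  Option C: v=29, gcd(2,29)=1 -> changes
  Option D: v=79, gcd(2,79)=1 -> changes
  Option E: v=26, gcd(2,26)=2 -> preserves

Answer: A E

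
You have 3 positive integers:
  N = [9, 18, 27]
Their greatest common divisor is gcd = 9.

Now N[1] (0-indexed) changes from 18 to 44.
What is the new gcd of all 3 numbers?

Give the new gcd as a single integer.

Numbers: [9, 18, 27], gcd = 9
Change: index 1, 18 -> 44
gcd of the OTHER numbers (without index 1): gcd([9, 27]) = 9
New gcd = gcd(g_others, new_val) = gcd(9, 44) = 1

Answer: 1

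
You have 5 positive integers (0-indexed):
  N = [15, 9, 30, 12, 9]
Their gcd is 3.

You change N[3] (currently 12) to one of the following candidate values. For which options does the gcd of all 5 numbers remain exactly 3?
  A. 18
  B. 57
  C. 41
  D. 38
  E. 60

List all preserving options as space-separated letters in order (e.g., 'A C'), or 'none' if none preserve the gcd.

Answer: A B E

Derivation:
Old gcd = 3; gcd of others (without N[3]) = 3
New gcd for candidate v: gcd(3, v). Preserves old gcd iff gcd(3, v) = 3.
  Option A: v=18, gcd(3,18)=3 -> preserves
  Option B: v=57, gcd(3,57)=3 -> preserves
  Option C: v=41, gcd(3,41)=1 -> changes
  Option D: v=38, gcd(3,38)=1 -> changes
  Option E: v=60, gcd(3,60)=3 -> preserves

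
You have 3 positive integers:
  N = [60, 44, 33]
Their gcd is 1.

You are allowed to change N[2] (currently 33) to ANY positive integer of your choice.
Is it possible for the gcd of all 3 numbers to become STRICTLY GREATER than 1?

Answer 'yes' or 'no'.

Current gcd = 1
gcd of all OTHER numbers (without N[2]=33): gcd([60, 44]) = 4
The new gcd after any change is gcd(4, new_value).
This can be at most 4.
Since 4 > old gcd 1, the gcd CAN increase (e.g., set N[2] = 4).

Answer: yes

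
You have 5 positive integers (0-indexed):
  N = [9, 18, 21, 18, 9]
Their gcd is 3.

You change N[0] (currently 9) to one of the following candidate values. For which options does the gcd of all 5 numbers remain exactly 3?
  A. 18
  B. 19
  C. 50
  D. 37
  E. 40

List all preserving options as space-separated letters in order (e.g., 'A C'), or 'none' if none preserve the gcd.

Old gcd = 3; gcd of others (without N[0]) = 3
New gcd for candidate v: gcd(3, v). Preserves old gcd iff gcd(3, v) = 3.
  Option A: v=18, gcd(3,18)=3 -> preserves
  Option B: v=19, gcd(3,19)=1 -> changes
  Option C: v=50, gcd(3,50)=1 -> changes
  Option D: v=37, gcd(3,37)=1 -> changes
  Option E: v=40, gcd(3,40)=1 -> changes

Answer: A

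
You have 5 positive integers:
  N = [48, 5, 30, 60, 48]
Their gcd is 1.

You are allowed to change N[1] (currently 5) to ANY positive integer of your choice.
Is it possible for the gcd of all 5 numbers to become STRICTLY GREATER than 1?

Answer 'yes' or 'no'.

Current gcd = 1
gcd of all OTHER numbers (without N[1]=5): gcd([48, 30, 60, 48]) = 6
The new gcd after any change is gcd(6, new_value).
This can be at most 6.
Since 6 > old gcd 1, the gcd CAN increase (e.g., set N[1] = 6).

Answer: yes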